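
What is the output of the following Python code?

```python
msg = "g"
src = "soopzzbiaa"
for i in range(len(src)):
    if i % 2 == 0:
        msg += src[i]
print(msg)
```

gsozba

i=0: add 's' → 'gs'
i=1: skip
i=2: add 'o' → 'gso'
i=3: skip
i=4: add 'z' → 'gsoz'
i=5: skip
i=6: add 'b' → 'gsozb'
i=7: skip
i=8: add 'a' → 'gsozba'
i=9: skip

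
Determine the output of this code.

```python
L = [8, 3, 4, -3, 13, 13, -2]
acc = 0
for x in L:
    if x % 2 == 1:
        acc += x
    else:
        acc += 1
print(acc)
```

x=8: not odd, acc = 0+1 = 1
x=3: odd, acc = 1+3 = 4
x=4: not odd, acc = 4+1 = 5
x=-3: odd, acc = 5+(-3) = 2
x=13: odd, acc = 2+13 = 15
x=13: odd, acc = 15+13 = 28
x=-2: not odd, acc = 28+1 = 29

29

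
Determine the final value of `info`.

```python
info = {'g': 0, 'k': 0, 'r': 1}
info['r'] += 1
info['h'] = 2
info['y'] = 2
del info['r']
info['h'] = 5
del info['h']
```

{'g': 0, 'k': 0, 'y': 2}

info['r'] = 1+1 = 2 → {'g': 0, 'k': 0, 'r': 2}
info['h'] = 2 → {'g': 0, 'k': 0, 'r': 2, 'h': 2}
info['y'] = 2 → {'g': 0, 'k': 0, 'r': 2, 'h': 2, 'y': 2}
del 'r' → {'g': 0, 'k': 0, 'h': 2, 'y': 2}
info['h'] = 5 → {'g': 0, 'k': 0, 'h': 5, 'y': 2}
del 'h' → {'g': 0, 'k': 0, 'y': 2}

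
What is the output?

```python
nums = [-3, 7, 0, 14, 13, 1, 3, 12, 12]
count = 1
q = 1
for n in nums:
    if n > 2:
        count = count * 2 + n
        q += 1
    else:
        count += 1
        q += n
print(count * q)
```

3840

n=-3: not >2, count = 1+1 = 2; q=-2
n=7: >2, count = 2*2+7 = 11; q=-1
n=0: not >2, count = 11+1 = 12; q=-1
n=14: >2, count = 12*2+14 = 38; q=0
n=13: >2, count = 38*2+13 = 89; q=1
n=1: not >2, count = 89+1 = 90; q=2
n=3: >2, count = 90*2+3 = 183; q=3
n=12: >2, count = 183*2+12 = 378; q=4
n=12: >2, count = 378*2+12 = 768; q=5
count*q = 768*5 = 3840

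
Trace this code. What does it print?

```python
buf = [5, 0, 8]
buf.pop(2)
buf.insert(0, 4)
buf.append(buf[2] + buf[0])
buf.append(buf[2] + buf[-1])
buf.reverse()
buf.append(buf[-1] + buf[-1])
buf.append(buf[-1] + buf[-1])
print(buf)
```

[4, 4, 0, 5, 4, 8, 16]

pop(2) removes 8 → [5, 0]
insert 4 at 0 → [4, 5, 0]
append buf[2]+buf[0] = 0+4 = 4 → [4, 5, 0, 4]
append buf[2]+buf[-1] = 0+4 = 4 → [4, 5, 0, 4, 4]
reverse → [4, 4, 0, 5, 4]
append buf[-1]+buf[-1] = 4+4 = 8 → [4, 4, 0, 5, 4, 8]
append buf[-1]+buf[-1] = 8+8 = 16 → [4, 4, 0, 5, 4, 8, 16]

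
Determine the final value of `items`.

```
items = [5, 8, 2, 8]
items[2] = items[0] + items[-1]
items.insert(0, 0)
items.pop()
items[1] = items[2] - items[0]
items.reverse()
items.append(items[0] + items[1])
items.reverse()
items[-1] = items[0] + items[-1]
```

items[2] = items[0]+items[-1] = 5+8 = 13 → [5, 8, 13, 8]
insert 0 at 0 → [0, 5, 8, 13, 8]
pop() removes 8 → [0, 5, 8, 13]
items[1] = items[2]-items[0] = 8-0 = 8 → [0, 8, 8, 13]
reverse → [13, 8, 8, 0]
append items[0]+items[1] = 13+8 = 21 → [13, 8, 8, 0, 21]
reverse → [21, 0, 8, 8, 13]
items[-1] = items[0]+items[-1] = 21+13 = 34 → [21, 0, 8, 8, 34]

[21, 0, 8, 8, 34]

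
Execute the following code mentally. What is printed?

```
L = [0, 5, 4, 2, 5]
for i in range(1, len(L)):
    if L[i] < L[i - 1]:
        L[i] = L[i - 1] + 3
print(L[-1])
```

14

i=1: 5>=0, unchanged → [0, 5, 4, 2, 5]
i=2: 4<5, L[2] = 5+3 = 8 → [0, 5, 8, 2, 5]
i=3: 2<8, L[3] = 8+3 = 11 → [0, 5, 8, 11, 5]
i=4: 5<11, L[4] = 11+3 = 14 → [0, 5, 8, 11, 14]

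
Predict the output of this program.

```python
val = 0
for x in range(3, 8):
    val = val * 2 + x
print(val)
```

119

x=3: val = 0*2+3 = 3
x=4: val = 3*2+4 = 10
x=5: val = 10*2+5 = 25
x=6: val = 25*2+6 = 56
x=7: val = 56*2+7 = 119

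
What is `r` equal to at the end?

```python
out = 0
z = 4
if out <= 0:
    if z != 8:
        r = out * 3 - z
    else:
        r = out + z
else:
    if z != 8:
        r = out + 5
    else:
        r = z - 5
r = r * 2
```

out=0, z=4
out <= 0 is True; z != 8 is True
→ r = out * 3 - z = -4
r = (-4)*2 = -8

-8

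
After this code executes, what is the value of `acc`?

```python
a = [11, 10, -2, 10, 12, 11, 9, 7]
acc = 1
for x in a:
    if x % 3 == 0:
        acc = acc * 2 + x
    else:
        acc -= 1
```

x=11: not %3==0, acc = 1-1 = 0
x=10: not %3==0, acc = 0-1 = -1
x=-2: not %3==0, acc = (-1)-1 = -2
x=10: not %3==0, acc = (-2)-1 = -3
x=12: %3==0, acc = (-3)*2+12 = 6
x=11: not %3==0, acc = 6-1 = 5
x=9: %3==0, acc = 5*2+9 = 19
x=7: not %3==0, acc = 19-1 = 18

18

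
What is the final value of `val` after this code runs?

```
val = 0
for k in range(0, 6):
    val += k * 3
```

45

k=0: val = 0+0*3 = 0
k=1: val = 0+1*3 = 3
k=2: val = 3+2*3 = 9
k=3: val = 9+3*3 = 18
k=4: val = 18+4*3 = 30
k=5: val = 30+5*3 = 45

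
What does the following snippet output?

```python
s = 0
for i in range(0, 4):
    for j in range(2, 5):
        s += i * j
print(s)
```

54

i=0,j=2: s = 0+0 = 0
i=0,j=3: s = 0+0 = 0
i=0,j=4: s = 0+0 = 0
i=1,j=2: s = 0+2 = 2
i=1,j=3: s = 2+3 = 5
i=1,j=4: s = 5+4 = 9
i=2,j=2: s = 9+4 = 13
i=2,j=3: s = 13+6 = 19
i=2,j=4: s = 19+8 = 27
i=3,j=2: s = 27+6 = 33
i=3,j=3: s = 33+9 = 42
i=3,j=4: s = 42+12 = 54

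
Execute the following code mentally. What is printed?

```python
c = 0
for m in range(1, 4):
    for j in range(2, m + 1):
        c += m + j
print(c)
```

m=2,j=2: c = 0+4 = 4
m=3,j=2: c = 4+5 = 9
m=3,j=3: c = 9+6 = 15

15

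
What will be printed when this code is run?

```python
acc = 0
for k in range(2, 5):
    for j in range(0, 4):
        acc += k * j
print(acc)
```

k=2,j=0: acc = 0+0 = 0
k=2,j=1: acc = 0+2 = 2
k=2,j=2: acc = 2+4 = 6
k=2,j=3: acc = 6+6 = 12
k=3,j=0: acc = 12+0 = 12
k=3,j=1: acc = 12+3 = 15
k=3,j=2: acc = 15+6 = 21
k=3,j=3: acc = 21+9 = 30
k=4,j=0: acc = 30+0 = 30
k=4,j=1: acc = 30+4 = 34
k=4,j=2: acc = 34+8 = 42
k=4,j=3: acc = 42+12 = 54

54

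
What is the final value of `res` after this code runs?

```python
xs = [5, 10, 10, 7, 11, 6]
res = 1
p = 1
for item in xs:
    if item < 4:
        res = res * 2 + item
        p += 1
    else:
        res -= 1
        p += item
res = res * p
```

item=5: not <4, res = 1-1 = 0; p=6
item=10: not <4, res = 0-1 = -1; p=16
item=10: not <4, res = (-1)-1 = -2; p=26
item=7: not <4, res = (-2)-1 = -3; p=33
item=11: not <4, res = (-3)-1 = -4; p=44
item=6: not <4, res = (-4)-1 = -5; p=50
res*p = (-5)*50 = -250

-250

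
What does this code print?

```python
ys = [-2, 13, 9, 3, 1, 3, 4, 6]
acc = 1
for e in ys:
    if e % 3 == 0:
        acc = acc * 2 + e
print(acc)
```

112

e=-2: not %3==0
e=13: not %3==0
e=9: %3==0, acc = 1*2+9 = 11
e=3: %3==0, acc = 11*2+3 = 25
e=1: not %3==0
e=3: %3==0, acc = 25*2+3 = 53
e=4: not %3==0
e=6: %3==0, acc = 53*2+6 = 112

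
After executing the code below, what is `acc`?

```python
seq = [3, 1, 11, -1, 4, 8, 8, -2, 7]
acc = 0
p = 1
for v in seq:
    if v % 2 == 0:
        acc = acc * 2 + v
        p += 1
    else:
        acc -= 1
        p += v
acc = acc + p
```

v=3: not even, acc = 0-1 = -1; p=4
v=1: not even, acc = (-1)-1 = -2; p=5
v=11: not even, acc = (-2)-1 = -3; p=16
v=-1: not even, acc = (-3)-1 = -4; p=15
v=4: even, acc = (-4)*2+4 = -4; p=16
v=8: even, acc = (-4)*2+8 = 0; p=17
v=8: even, acc = 0*2+8 = 8; p=18
v=-2: even, acc = 8*2+(-2) = 14; p=19
v=7: not even, acc = 14-1 = 13; p=26
acc+p = 13+26 = 39

39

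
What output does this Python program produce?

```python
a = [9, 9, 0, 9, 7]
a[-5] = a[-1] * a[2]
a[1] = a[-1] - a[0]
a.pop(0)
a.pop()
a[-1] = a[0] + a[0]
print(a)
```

a[-5] = a[-1]*a[2] = 7*0 = 0 → [0, 9, 0, 9, 7]
a[1] = a[-1]-a[0] = 7-0 = 7 → [0, 7, 0, 9, 7]
pop(0) removes 0 → [7, 0, 9, 7]
pop() removes 7 → [7, 0, 9]
a[-1] = a[0]+a[0] = 7+7 = 14 → [7, 0, 14]

[7, 0, 14]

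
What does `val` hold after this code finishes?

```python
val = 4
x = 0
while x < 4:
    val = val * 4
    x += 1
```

1024

x=0: val = 4*4 = 16
x=1: val = 16*4 = 64
x=2: val = 64*4 = 256
x=3: val = 256*4 = 1024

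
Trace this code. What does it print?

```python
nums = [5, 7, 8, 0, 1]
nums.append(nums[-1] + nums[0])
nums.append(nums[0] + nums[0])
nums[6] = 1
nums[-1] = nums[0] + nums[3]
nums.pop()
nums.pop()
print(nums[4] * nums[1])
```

append nums[-1]+nums[0] = 1+5 = 6 → [5, 7, 8, 0, 1, 6]
append nums[0]+nums[0] = 5+5 = 10 → [5, 7, 8, 0, 1, 6, 10]
nums[6] = 1 → [5, 7, 8, 0, 1, 6, 1]
nums[-1] = nums[0]+nums[3] = 5+0 = 5 → [5, 7, 8, 0, 1, 6, 5]
pop() removes 5 → [5, 7, 8, 0, 1, 6]
pop() removes 6 → [5, 7, 8, 0, 1]
nums[4]*nums[1] = 1*7 = 7

7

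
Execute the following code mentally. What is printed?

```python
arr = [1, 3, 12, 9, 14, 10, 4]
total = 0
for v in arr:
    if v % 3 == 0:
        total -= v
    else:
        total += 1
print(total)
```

-20

v=1: not %3==0, total = 0+1 = 1
v=3: %3==0, total = 1-3 = -2
v=12: %3==0, total = (-2)-12 = -14
v=9: %3==0, total = (-14)-9 = -23
v=14: not %3==0, total = (-23)+1 = -22
v=10: not %3==0, total = (-22)+1 = -21
v=4: not %3==0, total = (-21)+1 = -20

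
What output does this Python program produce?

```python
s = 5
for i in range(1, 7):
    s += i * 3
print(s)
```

68

i=1: s = 5+1*3 = 8
i=2: s = 8+2*3 = 14
i=3: s = 14+3*3 = 23
i=4: s = 23+4*3 = 35
i=5: s = 35+5*3 = 50
i=6: s = 50+6*3 = 68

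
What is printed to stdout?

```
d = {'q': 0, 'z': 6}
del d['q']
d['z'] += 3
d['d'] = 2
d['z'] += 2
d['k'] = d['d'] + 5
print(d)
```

{'z': 11, 'd': 2, 'k': 7}

del 'q' → {'z': 6}
d['z'] = 6+3 = 9 → {'z': 9}
d['d'] = 2 → {'z': 9, 'd': 2}
d['z'] = 9+2 = 11 → {'z': 11, 'd': 2}
d['k'] = d['d']+5 = 7 → {'z': 11, 'd': 2, 'k': 7}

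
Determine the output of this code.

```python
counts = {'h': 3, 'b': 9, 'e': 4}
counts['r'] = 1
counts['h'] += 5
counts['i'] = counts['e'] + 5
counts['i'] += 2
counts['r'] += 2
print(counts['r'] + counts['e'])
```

counts['r'] = 1 → {'h': 3, 'b': 9, 'e': 4, 'r': 1}
counts['h'] = 3+5 = 8 → {'h': 8, 'b': 9, 'e': 4, 'r': 1}
counts['i'] = counts['e']+5 = 9 → {'h': 8, 'b': 9, 'e': 4, 'r': 1, 'i': 9}
counts['i'] = 9+2 = 11 → {'h': 8, 'b': 9, 'e': 4, 'r': 1, 'i': 11}
counts['r'] = 1+2 = 3 → {'h': 8, 'b': 9, 'e': 4, 'r': 3, 'i': 11}
counts['r']+counts['e'] = 3+4 = 7

7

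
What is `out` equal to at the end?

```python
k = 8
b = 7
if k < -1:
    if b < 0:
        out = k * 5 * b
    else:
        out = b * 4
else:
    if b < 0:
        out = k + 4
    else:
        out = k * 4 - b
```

k=8, b=7
k < -1 is False; b < 0 is False
→ out = k * 4 - b = 25

25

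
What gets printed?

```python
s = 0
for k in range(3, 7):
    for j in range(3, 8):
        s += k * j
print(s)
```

450

k=3,j=3: s = 0+9 = 9
k=3,j=4: s = 9+12 = 21
k=3,j=5: s = 21+15 = 36
k=3,j=6: s = 36+18 = 54
k=3,j=7: s = 54+21 = 75
k=4,j=3: s = 75+12 = 87
k=4,j=4: s = 87+16 = 103
k=4,j=5: s = 103+20 = 123
k=4,j=6: s = 123+24 = 147
k=4,j=7: s = 147+28 = 175
k=5,j=3: s = 175+15 = 190
k=5,j=4: s = 190+20 = 210
k=5,j=5: s = 210+25 = 235
k=5,j=6: s = 235+30 = 265
k=5,j=7: s = 265+35 = 300
k=6,j=3: s = 300+18 = 318
k=6,j=4: s = 318+24 = 342
k=6,j=5: s = 342+30 = 372
k=6,j=6: s = 372+36 = 408
k=6,j=7: s = 408+42 = 450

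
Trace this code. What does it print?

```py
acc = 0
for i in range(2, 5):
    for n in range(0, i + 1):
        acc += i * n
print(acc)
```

64

i=2,n=0: acc = 0+0 = 0
i=2,n=1: acc = 0+2 = 2
i=2,n=2: acc = 2+4 = 6
i=3,n=0: acc = 6+0 = 6
i=3,n=1: acc = 6+3 = 9
i=3,n=2: acc = 9+6 = 15
i=3,n=3: acc = 15+9 = 24
i=4,n=0: acc = 24+0 = 24
i=4,n=1: acc = 24+4 = 28
i=4,n=2: acc = 28+8 = 36
i=4,n=3: acc = 36+12 = 48
i=4,n=4: acc = 48+16 = 64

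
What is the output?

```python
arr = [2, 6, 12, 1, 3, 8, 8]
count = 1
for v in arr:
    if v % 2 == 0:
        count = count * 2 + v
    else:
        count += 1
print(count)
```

192

v=2: even, count = 1*2+2 = 4
v=6: even, count = 4*2+6 = 14
v=12: even, count = 14*2+12 = 40
v=1: not even, count = 40+1 = 41
v=3: not even, count = 41+1 = 42
v=8: even, count = 42*2+8 = 92
v=8: even, count = 92*2+8 = 192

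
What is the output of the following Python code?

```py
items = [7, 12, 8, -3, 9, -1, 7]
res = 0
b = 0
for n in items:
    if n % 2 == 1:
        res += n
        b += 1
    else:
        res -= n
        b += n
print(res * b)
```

-25

n=7: odd, res = 0+7 = 7; b=1
n=12: not odd, res = 7-12 = -5; b=13
n=8: not odd, res = (-5)-8 = -13; b=21
n=-3: odd, res = (-13)+(-3) = -16; b=22
n=9: odd, res = (-16)+9 = -7; b=23
n=-1: odd, res = (-7)+(-1) = -8; b=24
n=7: odd, res = (-8)+7 = -1; b=25
res*b = (-1)*25 = -25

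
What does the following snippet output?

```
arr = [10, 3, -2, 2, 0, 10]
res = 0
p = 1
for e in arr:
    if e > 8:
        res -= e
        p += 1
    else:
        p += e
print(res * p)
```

e=10: >8, res = 0-10 = -10; p=2
e=3: not >8; p=5
e=-2: not >8; p=3
e=2: not >8; p=5
e=0: not >8; p=5
e=10: >8, res = (-10)-10 = -20; p=6
res*p = (-20)*6 = -120

-120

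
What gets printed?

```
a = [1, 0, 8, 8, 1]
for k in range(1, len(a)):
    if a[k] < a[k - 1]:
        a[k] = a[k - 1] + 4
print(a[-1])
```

k=1: 0<1, a[1] = 1+4 = 5 → [1, 5, 8, 8, 1]
k=2: 8>=5, unchanged → [1, 5, 8, 8, 1]
k=3: 8>=8, unchanged → [1, 5, 8, 8, 1]
k=4: 1<8, a[4] = 8+4 = 12 → [1, 5, 8, 8, 12]

12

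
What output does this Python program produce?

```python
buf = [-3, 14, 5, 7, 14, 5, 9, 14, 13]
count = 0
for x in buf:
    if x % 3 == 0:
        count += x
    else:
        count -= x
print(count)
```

x=-3: %3==0, count = 0+(-3) = -3
x=14: not %3==0, count = (-3)-14 = -17
x=5: not %3==0, count = (-17)-5 = -22
x=7: not %3==0, count = (-22)-7 = -29
x=14: not %3==0, count = (-29)-14 = -43
x=5: not %3==0, count = (-43)-5 = -48
x=9: %3==0, count = (-48)+9 = -39
x=14: not %3==0, count = (-39)-14 = -53
x=13: not %3==0, count = (-53)-13 = -66

-66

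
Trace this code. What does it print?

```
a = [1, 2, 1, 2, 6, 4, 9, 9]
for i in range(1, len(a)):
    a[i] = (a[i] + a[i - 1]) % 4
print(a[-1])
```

2

i=1: a[1] = (2+1)%4 = 3 → [1, 3, 1, 2, 6, 4, 9, 9]
i=2: a[2] = (1+3)%4 = 0 → [1, 3, 0, 2, 6, 4, 9, 9]
i=3: a[3] = (2+0)%4 = 2 → [1, 3, 0, 2, 6, 4, 9, 9]
i=4: a[4] = (6+2)%4 = 0 → [1, 3, 0, 2, 0, 4, 9, 9]
i=5: a[5] = (4+0)%4 = 0 → [1, 3, 0, 2, 0, 0, 9, 9]
i=6: a[6] = (9+0)%4 = 1 → [1, 3, 0, 2, 0, 0, 1, 9]
i=7: a[7] = (9+1)%4 = 2 → [1, 3, 0, 2, 0, 0, 1, 2]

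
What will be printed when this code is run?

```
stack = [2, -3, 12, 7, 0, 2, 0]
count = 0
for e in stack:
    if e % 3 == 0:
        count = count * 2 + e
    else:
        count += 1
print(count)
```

46

e=2: not %3==0, count = 0+1 = 1
e=-3: %3==0, count = 1*2+(-3) = -1
e=12: %3==0, count = (-1)*2+12 = 10
e=7: not %3==0, count = 10+1 = 11
e=0: %3==0, count = 11*2+0 = 22
e=2: not %3==0, count = 22+1 = 23
e=0: %3==0, count = 23*2+0 = 46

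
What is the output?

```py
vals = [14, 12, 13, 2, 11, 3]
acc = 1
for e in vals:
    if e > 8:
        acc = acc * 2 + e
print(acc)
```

e=14: >8, acc = 1*2+14 = 16
e=12: >8, acc = 16*2+12 = 44
e=13: >8, acc = 44*2+13 = 101
e=2: not >8
e=11: >8, acc = 101*2+11 = 213
e=3: not >8

213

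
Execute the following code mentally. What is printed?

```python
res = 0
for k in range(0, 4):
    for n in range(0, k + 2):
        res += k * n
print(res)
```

k=0,n=0: res = 0+0 = 0
k=0,n=1: res = 0+0 = 0
k=1,n=0: res = 0+0 = 0
k=1,n=1: res = 0+1 = 1
k=1,n=2: res = 1+2 = 3
k=2,n=0: res = 3+0 = 3
k=2,n=1: res = 3+2 = 5
k=2,n=2: res = 5+4 = 9
k=2,n=3: res = 9+6 = 15
k=3,n=0: res = 15+0 = 15
k=3,n=1: res = 15+3 = 18
k=3,n=2: res = 18+6 = 24
k=3,n=3: res = 24+9 = 33
k=3,n=4: res = 33+12 = 45

45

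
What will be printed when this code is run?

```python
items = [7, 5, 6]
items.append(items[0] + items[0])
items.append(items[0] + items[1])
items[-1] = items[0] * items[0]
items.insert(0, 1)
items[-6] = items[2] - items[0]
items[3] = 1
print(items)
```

[4, 7, 5, 1, 14, 49]

append items[0]+items[0] = 7+7 = 14 → [7, 5, 6, 14]
append items[0]+items[1] = 7+5 = 12 → [7, 5, 6, 14, 12]
items[-1] = items[0]*items[0] = 7*7 = 49 → [7, 5, 6, 14, 49]
insert 1 at 0 → [1, 7, 5, 6, 14, 49]
items[-6] = items[2]-items[0] = 5-1 = 4 → [4, 7, 5, 6, 14, 49]
items[3] = 1 → [4, 7, 5, 1, 14, 49]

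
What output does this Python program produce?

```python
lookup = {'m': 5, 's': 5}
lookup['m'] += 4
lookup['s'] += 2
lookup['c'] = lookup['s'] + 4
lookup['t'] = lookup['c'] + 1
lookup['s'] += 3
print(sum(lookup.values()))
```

lookup['m'] = 5+4 = 9 → {'m': 9, 's': 5}
lookup['s'] = 5+2 = 7 → {'m': 9, 's': 7}
lookup['c'] = lookup['s']+4 = 11 → {'m': 9, 's': 7, 'c': 11}
lookup['t'] = lookup['c']+1 = 12 → {'m': 9, 's': 7, 'c': 11, 't': 12}
lookup['s'] = 7+3 = 10 → {'m': 9, 's': 10, 'c': 11, 't': 12}
sum of values = 42

42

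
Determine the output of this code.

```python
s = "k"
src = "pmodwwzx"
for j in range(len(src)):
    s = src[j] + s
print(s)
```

j=0: prepend 'p' → 'pk'
j=1: prepend 'm' → 'mpk'
j=2: prepend 'o' → 'ompk'
j=3: prepend 'd' → 'dompk'
j=4: prepend 'w' → 'wdompk'
j=5: prepend 'w' → 'wwdompk'
j=6: prepend 'z' → 'zwwdompk'
j=7: prepend 'x' → 'xzwwdompk'

xzwwdompk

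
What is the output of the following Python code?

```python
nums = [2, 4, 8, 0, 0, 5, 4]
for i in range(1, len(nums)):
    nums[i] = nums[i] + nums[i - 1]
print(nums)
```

i=1: nums[1] = 4+2 = 6 → [2, 6, 8, 0, 0, 5, 4]
i=2: nums[2] = 8+6 = 14 → [2, 6, 14, 0, 0, 5, 4]
i=3: nums[3] = 0+14 = 14 → [2, 6, 14, 14, 0, 5, 4]
i=4: nums[4] = 0+14 = 14 → [2, 6, 14, 14, 14, 5, 4]
i=5: nums[5] = 5+14 = 19 → [2, 6, 14, 14, 14, 19, 4]
i=6: nums[6] = 4+19 = 23 → [2, 6, 14, 14, 14, 19, 23]

[2, 6, 14, 14, 14, 19, 23]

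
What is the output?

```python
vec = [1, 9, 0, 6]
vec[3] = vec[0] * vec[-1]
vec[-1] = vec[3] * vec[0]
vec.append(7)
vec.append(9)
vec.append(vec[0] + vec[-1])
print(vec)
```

vec[3] = vec[0]*vec[-1] = 1*6 = 6 → [1, 9, 0, 6]
vec[-1] = vec[3]*vec[0] = 6*1 = 6 → [1, 9, 0, 6]
append 7 → [1, 9, 0, 6, 7]
append 9 → [1, 9, 0, 6, 7, 9]
append vec[0]+vec[-1] = 1+9 = 10 → [1, 9, 0, 6, 7, 9, 10]

[1, 9, 0, 6, 7, 9, 10]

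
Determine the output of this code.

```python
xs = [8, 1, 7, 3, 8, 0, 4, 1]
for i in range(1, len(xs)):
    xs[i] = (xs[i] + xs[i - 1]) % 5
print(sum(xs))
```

24

i=1: xs[1] = (1+8)%5 = 4 → [8, 4, 7, 3, 8, 0, 4, 1]
i=2: xs[2] = (7+4)%5 = 1 → [8, 4, 1, 3, 8, 0, 4, 1]
i=3: xs[3] = (3+1)%5 = 4 → [8, 4, 1, 4, 8, 0, 4, 1]
i=4: xs[4] = (8+4)%5 = 2 → [8, 4, 1, 4, 2, 0, 4, 1]
i=5: xs[5] = (0+2)%5 = 2 → [8, 4, 1, 4, 2, 2, 4, 1]
i=6: xs[6] = (4+2)%5 = 1 → [8, 4, 1, 4, 2, 2, 1, 1]
i=7: xs[7] = (1+1)%5 = 2 → [8, 4, 1, 4, 2, 2, 1, 2]
sum = 24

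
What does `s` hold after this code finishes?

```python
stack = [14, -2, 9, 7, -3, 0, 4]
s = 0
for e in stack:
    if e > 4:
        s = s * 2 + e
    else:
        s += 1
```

e=14: >4, s = 0*2+14 = 14
e=-2: not >4, s = 14+1 = 15
e=9: >4, s = 15*2+9 = 39
e=7: >4, s = 39*2+7 = 85
e=-3: not >4, s = 85+1 = 86
e=0: not >4, s = 86+1 = 87
e=4: not >4, s = 87+1 = 88

88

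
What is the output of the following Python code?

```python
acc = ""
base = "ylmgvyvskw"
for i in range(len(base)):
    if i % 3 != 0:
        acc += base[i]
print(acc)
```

lmvysk

i=0: skip
i=1: add 'l' → 'l'
i=2: add 'm' → 'lm'
i=3: skip
i=4: add 'v' → 'lmv'
i=5: add 'y' → 'lmvy'
i=6: skip
i=7: add 's' → 'lmvys'
i=8: add 'k' → 'lmvysk'
i=9: skip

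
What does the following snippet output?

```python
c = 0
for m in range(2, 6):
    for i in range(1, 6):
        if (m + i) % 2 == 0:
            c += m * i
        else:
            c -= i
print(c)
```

m=2,i=1: odd sum, c = 0-1 = -1
m=2,i=2: even sum, c = (-1)+4 = 3
m=2,i=3: odd sum, c = 3-3 = 0
m=2,i=4: even sum, c = 0+8 = 8
m=2,i=5: odd sum, c = 8-5 = 3
m=3,i=1: even sum, c = 3+3 = 6
m=3,i=2: odd sum, c = 6-2 = 4
m=3,i=3: even sum, c = 4+9 = 13
m=3,i=4: odd sum, c = 13-4 = 9
m=3,i=5: even sum, c = 9+15 = 24
m=4,i=1: odd sum, c = 24-1 = 23
m=4,i=2: even sum, c = 23+8 = 31
m=4,i=3: odd sum, c = 31-3 = 28
m=4,i=4: even sum, c = 28+16 = 44
m=4,i=5: odd sum, c = 44-5 = 39
m=5,i=1: even sum, c = 39+5 = 44
m=5,i=2: odd sum, c = 44-2 = 42
m=5,i=3: even sum, c = 42+15 = 57
m=5,i=4: odd sum, c = 57-4 = 53
m=5,i=5: even sum, c = 53+25 = 78

78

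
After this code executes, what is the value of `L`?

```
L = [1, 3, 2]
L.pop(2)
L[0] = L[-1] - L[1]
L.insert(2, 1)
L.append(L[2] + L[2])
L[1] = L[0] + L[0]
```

pop(2) removes 2 → [1, 3]
L[0] = L[-1]-L[1] = 3-3 = 0 → [0, 3]
insert 1 at 2 → [0, 3, 1]
append L[2]+L[2] = 1+1 = 2 → [0, 3, 1, 2]
L[1] = L[0]+L[0] = 0+0 = 0 → [0, 0, 1, 2]

[0, 0, 1, 2]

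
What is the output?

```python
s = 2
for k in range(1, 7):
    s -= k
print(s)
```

k=1: s = 2-1 = 1
k=2: s = 1-2 = -1
k=3: s = (-1)-3 = -4
k=4: s = (-4)-4 = -8
k=5: s = (-8)-5 = -13
k=6: s = (-13)-6 = -19

-19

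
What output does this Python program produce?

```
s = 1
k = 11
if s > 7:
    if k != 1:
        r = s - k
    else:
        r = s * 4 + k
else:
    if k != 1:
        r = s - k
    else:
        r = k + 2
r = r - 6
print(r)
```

-16

s=1, k=11
s > 7 is False; k != 1 is True
→ r = s - k = -10
r = (-10)-6 = -16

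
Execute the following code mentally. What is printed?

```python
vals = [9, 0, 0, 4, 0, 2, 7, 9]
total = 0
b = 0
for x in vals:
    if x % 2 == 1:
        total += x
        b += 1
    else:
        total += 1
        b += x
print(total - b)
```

x=9: odd, total = 0+9 = 9; b=1
x=0: not odd, total = 9+1 = 10; b=1
x=0: not odd, total = 10+1 = 11; b=1
x=4: not odd, total = 11+1 = 12; b=5
x=0: not odd, total = 12+1 = 13; b=5
x=2: not odd, total = 13+1 = 14; b=7
x=7: odd, total = 14+7 = 21; b=8
x=9: odd, total = 21+9 = 30; b=9
total-b = 30-9 = 21

21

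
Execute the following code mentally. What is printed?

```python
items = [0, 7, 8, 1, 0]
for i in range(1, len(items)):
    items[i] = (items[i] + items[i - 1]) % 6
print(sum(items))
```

i=1: items[1] = (7+0)%6 = 1 → [0, 1, 8, 1, 0]
i=2: items[2] = (8+1)%6 = 3 → [0, 1, 3, 1, 0]
i=3: items[3] = (1+3)%6 = 4 → [0, 1, 3, 4, 0]
i=4: items[4] = (0+4)%6 = 4 → [0, 1, 3, 4, 4]
sum = 12

12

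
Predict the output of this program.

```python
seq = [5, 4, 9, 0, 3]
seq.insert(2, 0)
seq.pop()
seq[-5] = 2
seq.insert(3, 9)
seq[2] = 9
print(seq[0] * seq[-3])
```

insert 0 at 2 → [5, 4, 0, 9, 0, 3]
pop() removes 3 → [5, 4, 0, 9, 0]
seq[-5] = 2 → [2, 4, 0, 9, 0]
insert 9 at 3 → [2, 4, 0, 9, 9, 0]
seq[2] = 9 → [2, 4, 9, 9, 9, 0]
seq[0]*seq[-3] = 2*9 = 18

18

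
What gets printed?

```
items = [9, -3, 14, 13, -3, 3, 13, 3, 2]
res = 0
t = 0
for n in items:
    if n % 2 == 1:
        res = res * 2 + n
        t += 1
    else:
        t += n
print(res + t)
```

n=9: odd, res = 0*2+9 = 9; t=1
n=-3: odd, res = 9*2+(-3) = 15; t=2
n=14: not odd; t=16
n=13: odd, res = 15*2+13 = 43; t=17
n=-3: odd, res = 43*2+(-3) = 83; t=18
n=3: odd, res = 83*2+3 = 169; t=19
n=13: odd, res = 169*2+13 = 351; t=20
n=3: odd, res = 351*2+3 = 705; t=21
n=2: not odd; t=23
res+t = 705+23 = 728

728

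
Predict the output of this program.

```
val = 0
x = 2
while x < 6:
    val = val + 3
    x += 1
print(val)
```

x=2: val = 0+3 = 3
x=3: val = 3+3 = 6
x=4: val = 6+3 = 9
x=5: val = 9+3 = 12

12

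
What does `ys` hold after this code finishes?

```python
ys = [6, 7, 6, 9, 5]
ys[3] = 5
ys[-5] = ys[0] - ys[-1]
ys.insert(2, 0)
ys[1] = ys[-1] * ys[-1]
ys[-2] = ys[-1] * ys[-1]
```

ys[3] = 5 → [6, 7, 6, 5, 5]
ys[-5] = ys[0]-ys[-1] = 6-5 = 1 → [1, 7, 6, 5, 5]
insert 0 at 2 → [1, 7, 0, 6, 5, 5]
ys[1] = ys[-1]*ys[-1] = 5*5 = 25 → [1, 25, 0, 6, 5, 5]
ys[-2] = ys[-1]*ys[-1] = 5*5 = 25 → [1, 25, 0, 6, 25, 5]

[1, 25, 0, 6, 25, 5]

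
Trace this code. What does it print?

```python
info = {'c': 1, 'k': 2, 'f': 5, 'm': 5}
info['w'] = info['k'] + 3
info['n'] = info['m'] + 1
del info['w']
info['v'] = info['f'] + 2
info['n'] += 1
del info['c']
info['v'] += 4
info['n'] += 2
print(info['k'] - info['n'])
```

info['w'] = info['k']+3 = 5 → {'c': 1, 'k': 2, 'f': 5, 'm': 5, 'w': 5}
info['n'] = info['m']+1 = 6 → {'c': 1, 'k': 2, 'f': 5, 'm': 5, 'w': 5, 'n': 6}
del 'w' → {'c': 1, 'k': 2, 'f': 5, 'm': 5, 'n': 6}
info['v'] = info['f']+2 = 7 → {'c': 1, 'k': 2, 'f': 5, 'm': 5, 'n': 6, 'v': 7}
info['n'] = 6+1 = 7 → {'c': 1, 'k': 2, 'f': 5, 'm': 5, 'n': 7, 'v': 7}
del 'c' → {'k': 2, 'f': 5, 'm': 5, 'n': 7, 'v': 7}
info['v'] = 7+4 = 11 → {'k': 2, 'f': 5, 'm': 5, 'n': 7, 'v': 11}
info['n'] = 7+2 = 9 → {'k': 2, 'f': 5, 'm': 5, 'n': 9, 'v': 11}
info['k']-info['n'] = 2-9 = -7

-7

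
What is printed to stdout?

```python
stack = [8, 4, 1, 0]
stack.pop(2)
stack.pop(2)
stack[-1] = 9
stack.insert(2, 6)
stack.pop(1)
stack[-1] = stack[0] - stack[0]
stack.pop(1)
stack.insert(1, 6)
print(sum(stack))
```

pop(2) removes 1 → [8, 4, 0]
pop(2) removes 0 → [8, 4]
stack[-1] = 9 → [8, 9]
insert 6 at 2 → [8, 9, 6]
pop(1) removes 9 → [8, 6]
stack[-1] = stack[0]-stack[0] = 8-8 = 0 → [8, 0]
pop(1) removes 0 → [8]
insert 6 at 1 → [8, 6]
sum = 14

14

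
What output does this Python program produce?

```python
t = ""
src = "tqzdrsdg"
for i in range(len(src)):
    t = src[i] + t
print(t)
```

gdsrdzqt

i=0: prepend 't' → 't'
i=1: prepend 'q' → 'qt'
i=2: prepend 'z' → 'zqt'
i=3: prepend 'd' → 'dzqt'
i=4: prepend 'r' → 'rdzqt'
i=5: prepend 's' → 'srdzqt'
i=6: prepend 'd' → 'dsrdzqt'
i=7: prepend 'g' → 'gdsrdzqt'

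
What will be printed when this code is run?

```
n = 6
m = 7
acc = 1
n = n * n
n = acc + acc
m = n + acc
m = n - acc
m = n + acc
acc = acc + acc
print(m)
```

3

n = 6*6 = 36
n = 1+1 = 2
m = 2+1 = 3
m = 2-1 = 1
m = 2+1 = 3
acc = 1+1 = 2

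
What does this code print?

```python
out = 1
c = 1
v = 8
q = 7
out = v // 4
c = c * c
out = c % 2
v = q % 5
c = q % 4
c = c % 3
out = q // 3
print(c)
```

0

out = 8//4 = 2
c = 1*1 = 1
out = 1%2 = 1
v = 7%5 = 2
c = 7%4 = 3
c = 3%3 = 0
out = 7//3 = 2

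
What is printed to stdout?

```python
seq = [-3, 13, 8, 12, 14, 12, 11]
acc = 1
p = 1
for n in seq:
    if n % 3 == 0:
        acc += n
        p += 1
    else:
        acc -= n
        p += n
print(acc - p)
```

n=-3: %3==0, acc = 1+(-3) = -2; p=2
n=13: not %3==0, acc = (-2)-13 = -15; p=15
n=8: not %3==0, acc = (-15)-8 = -23; p=23
n=12: %3==0, acc = (-23)+12 = -11; p=24
n=14: not %3==0, acc = (-11)-14 = -25; p=38
n=12: %3==0, acc = (-25)+12 = -13; p=39
n=11: not %3==0, acc = (-13)-11 = -24; p=50
acc-p = (-24)-50 = -74

-74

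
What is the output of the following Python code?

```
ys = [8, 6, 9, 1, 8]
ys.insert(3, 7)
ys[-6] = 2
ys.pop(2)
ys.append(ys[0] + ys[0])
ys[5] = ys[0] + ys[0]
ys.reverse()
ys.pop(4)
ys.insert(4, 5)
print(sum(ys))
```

insert 7 at 3 → [8, 6, 9, 7, 1, 8]
ys[-6] = 2 → [2, 6, 9, 7, 1, 8]
pop(2) removes 9 → [2, 6, 7, 1, 8]
append ys[0]+ys[0] = 2+2 = 4 → [2, 6, 7, 1, 8, 4]
ys[5] = ys[0]+ys[0] = 2+2 = 4 → [2, 6, 7, 1, 8, 4]
reverse → [4, 8, 1, 7, 6, 2]
pop(4) removes 6 → [4, 8, 1, 7, 2]
insert 5 at 4 → [4, 8, 1, 7, 5, 2]
sum = 27

27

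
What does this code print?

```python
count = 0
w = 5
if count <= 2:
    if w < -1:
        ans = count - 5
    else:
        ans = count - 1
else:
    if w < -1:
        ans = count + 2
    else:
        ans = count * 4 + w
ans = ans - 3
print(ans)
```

-4

count=0, w=5
count <= 2 is True; w < -1 is False
→ ans = count - 1 = -1
ans = (-1)-3 = -4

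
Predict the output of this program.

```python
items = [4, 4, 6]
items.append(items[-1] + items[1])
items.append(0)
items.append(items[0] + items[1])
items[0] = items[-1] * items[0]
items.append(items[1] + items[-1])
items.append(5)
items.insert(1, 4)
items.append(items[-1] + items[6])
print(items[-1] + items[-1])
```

append items[-1]+items[1] = 6+4 = 10 → [4, 4, 6, 10]
append 0 → [4, 4, 6, 10, 0]
append items[0]+items[1] = 4+4 = 8 → [4, 4, 6, 10, 0, 8]
items[0] = items[-1]*items[0] = 8*4 = 32 → [32, 4, 6, 10, 0, 8]
append items[1]+items[-1] = 4+8 = 12 → [32, 4, 6, 10, 0, 8, 12]
append 5 → [32, 4, 6, 10, 0, 8, 12, 5]
insert 4 at 1 → [32, 4, 4, 6, 10, 0, 8, 12, 5]
append items[-1]+items[6] = 5+8 = 13 → [32, 4, 4, 6, 10, 0, 8, 12, 5, 13]
items[-1]+items[-1] = 13+13 = 26

26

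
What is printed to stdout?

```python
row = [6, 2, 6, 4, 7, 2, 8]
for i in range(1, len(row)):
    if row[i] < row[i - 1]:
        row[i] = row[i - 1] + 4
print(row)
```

i=1: 2<6, row[1] = 6+4 = 10 → [6, 10, 6, 4, 7, 2, 8]
i=2: 6<10, row[2] = 10+4 = 14 → [6, 10, 14, 4, 7, 2, 8]
i=3: 4<14, row[3] = 14+4 = 18 → [6, 10, 14, 18, 7, 2, 8]
i=4: 7<18, row[4] = 18+4 = 22 → [6, 10, 14, 18, 22, 2, 8]
i=5: 2<22, row[5] = 22+4 = 26 → [6, 10, 14, 18, 22, 26, 8]
i=6: 8<26, row[6] = 26+4 = 30 → [6, 10, 14, 18, 22, 26, 30]

[6, 10, 14, 18, 22, 26, 30]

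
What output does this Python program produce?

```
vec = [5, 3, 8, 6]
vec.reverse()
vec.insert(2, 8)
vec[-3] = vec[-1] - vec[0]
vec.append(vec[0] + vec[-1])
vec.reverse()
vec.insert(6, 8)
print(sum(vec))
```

reverse → [6, 8, 3, 5]
insert 8 at 2 → [6, 8, 8, 3, 5]
vec[-3] = vec[-1]-vec[0] = 5-6 = -1 → [6, 8, -1, 3, 5]
append vec[0]+vec[-1] = 6+5 = 11 → [6, 8, -1, 3, 5, 11]
reverse → [11, 5, 3, -1, 8, 6]
insert 8 at 6 → [11, 5, 3, -1, 8, 6, 8]
sum = 40

40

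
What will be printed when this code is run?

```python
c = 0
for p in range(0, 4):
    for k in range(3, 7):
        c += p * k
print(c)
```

108

p=0,k=3: c = 0+0 = 0
p=0,k=4: c = 0+0 = 0
p=0,k=5: c = 0+0 = 0
p=0,k=6: c = 0+0 = 0
p=1,k=3: c = 0+3 = 3
p=1,k=4: c = 3+4 = 7
p=1,k=5: c = 7+5 = 12
p=1,k=6: c = 12+6 = 18
p=2,k=3: c = 18+6 = 24
p=2,k=4: c = 24+8 = 32
p=2,k=5: c = 32+10 = 42
p=2,k=6: c = 42+12 = 54
p=3,k=3: c = 54+9 = 63
p=3,k=4: c = 63+12 = 75
p=3,k=5: c = 75+15 = 90
p=3,k=6: c = 90+18 = 108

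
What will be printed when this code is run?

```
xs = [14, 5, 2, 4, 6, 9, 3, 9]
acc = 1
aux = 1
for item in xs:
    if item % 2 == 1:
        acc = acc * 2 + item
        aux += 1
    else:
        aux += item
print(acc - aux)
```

76

item=14: not odd; aux=15
item=5: odd, acc = 1*2+5 = 7; aux=16
item=2: not odd; aux=18
item=4: not odd; aux=22
item=6: not odd; aux=28
item=9: odd, acc = 7*2+9 = 23; aux=29
item=3: odd, acc = 23*2+3 = 49; aux=30
item=9: odd, acc = 49*2+9 = 107; aux=31
acc-aux = 107-31 = 76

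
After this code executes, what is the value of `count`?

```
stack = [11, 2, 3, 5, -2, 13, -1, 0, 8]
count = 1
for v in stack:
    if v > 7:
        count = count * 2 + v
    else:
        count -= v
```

v=11: >7, count = 1*2+11 = 13
v=2: not >7, count = 13-2 = 11
v=3: not >7, count = 11-3 = 8
v=5: not >7, count = 8-5 = 3
v=-2: not >7, count = 3-(-2) = 5
v=13: >7, count = 5*2+13 = 23
v=-1: not >7, count = 23-(-1) = 24
v=0: not >7, count = 24-0 = 24
v=8: >7, count = 24*2+8 = 56

56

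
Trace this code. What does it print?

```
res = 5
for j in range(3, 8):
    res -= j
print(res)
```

-20

j=3: res = 5-3 = 2
j=4: res = 2-4 = -2
j=5: res = (-2)-5 = -7
j=6: res = (-7)-6 = -13
j=7: res = (-13)-7 = -20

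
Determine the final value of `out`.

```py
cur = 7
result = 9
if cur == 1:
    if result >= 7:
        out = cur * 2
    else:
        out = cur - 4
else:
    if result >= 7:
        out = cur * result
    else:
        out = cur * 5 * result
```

63

cur=7, result=9
cur == 1 is False; result >= 7 is True
→ out = cur * result = 63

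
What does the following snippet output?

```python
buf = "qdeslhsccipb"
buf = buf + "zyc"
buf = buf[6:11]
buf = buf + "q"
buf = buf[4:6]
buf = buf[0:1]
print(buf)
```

p

+ 'zyc' → 'qdeslhsccipbzyc'
slice [6:11] → 'sccip'
+ 'q' → 'sccipq'
slice [4:6] → 'pq'
slice [0:1] → 'p'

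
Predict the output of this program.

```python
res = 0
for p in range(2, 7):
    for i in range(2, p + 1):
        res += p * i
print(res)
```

245

p=2,i=2: res = 0+4 = 4
p=3,i=2: res = 4+6 = 10
p=3,i=3: res = 10+9 = 19
p=4,i=2: res = 19+8 = 27
p=4,i=3: res = 27+12 = 39
p=4,i=4: res = 39+16 = 55
p=5,i=2: res = 55+10 = 65
p=5,i=3: res = 65+15 = 80
p=5,i=4: res = 80+20 = 100
p=5,i=5: res = 100+25 = 125
p=6,i=2: res = 125+12 = 137
p=6,i=3: res = 137+18 = 155
p=6,i=4: res = 155+24 = 179
p=6,i=5: res = 179+30 = 209
p=6,i=6: res = 209+36 = 245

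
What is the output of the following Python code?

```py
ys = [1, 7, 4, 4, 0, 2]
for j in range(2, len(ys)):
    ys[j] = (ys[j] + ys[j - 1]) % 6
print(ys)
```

j=2: ys[2] = (4+7)%6 = 5 → [1, 7, 5, 4, 0, 2]
j=3: ys[3] = (4+5)%6 = 3 → [1, 7, 5, 3, 0, 2]
j=4: ys[4] = (0+3)%6 = 3 → [1, 7, 5, 3, 3, 2]
j=5: ys[5] = (2+3)%6 = 5 → [1, 7, 5, 3, 3, 5]

[1, 7, 5, 3, 3, 5]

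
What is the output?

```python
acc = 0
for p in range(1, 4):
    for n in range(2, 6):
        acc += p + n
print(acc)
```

p=1,n=2: acc = 0+3 = 3
p=1,n=3: acc = 3+4 = 7
p=1,n=4: acc = 7+5 = 12
p=1,n=5: acc = 12+6 = 18
p=2,n=2: acc = 18+4 = 22
p=2,n=3: acc = 22+5 = 27
p=2,n=4: acc = 27+6 = 33
p=2,n=5: acc = 33+7 = 40
p=3,n=2: acc = 40+5 = 45
p=3,n=3: acc = 45+6 = 51
p=3,n=4: acc = 51+7 = 58
p=3,n=5: acc = 58+8 = 66

66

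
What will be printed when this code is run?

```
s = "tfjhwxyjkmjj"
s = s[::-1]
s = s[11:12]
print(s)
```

t

reverse → 'jjmkjyxwhjft'
slice [11:12] → 't'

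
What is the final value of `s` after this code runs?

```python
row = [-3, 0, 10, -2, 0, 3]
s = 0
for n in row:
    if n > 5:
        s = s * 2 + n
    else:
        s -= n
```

n=-3: not >5, s = 0-(-3) = 3
n=0: not >5, s = 3-0 = 3
n=10: >5, s = 3*2+10 = 16
n=-2: not >5, s = 16-(-2) = 18
n=0: not >5, s = 18-0 = 18
n=3: not >5, s = 18-3 = 15

15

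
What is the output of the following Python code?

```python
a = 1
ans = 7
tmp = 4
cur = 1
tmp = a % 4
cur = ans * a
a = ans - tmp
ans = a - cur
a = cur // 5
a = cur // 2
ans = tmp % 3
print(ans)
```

1

tmp = 1%4 = 1
cur = 7*1 = 7
a = 7-1 = 6
ans = 6-7 = -1
a = 7//5 = 1
a = 7//2 = 3
ans = 1%3 = 1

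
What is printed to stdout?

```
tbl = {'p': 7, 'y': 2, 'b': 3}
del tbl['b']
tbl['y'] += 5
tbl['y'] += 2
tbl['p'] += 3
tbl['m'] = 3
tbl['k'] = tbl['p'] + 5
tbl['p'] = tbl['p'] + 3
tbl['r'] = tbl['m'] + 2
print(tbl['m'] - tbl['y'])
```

-6

del 'b' → {'p': 7, 'y': 2}
tbl['y'] = 2+5 = 7 → {'p': 7, 'y': 7}
tbl['y'] = 7+2 = 9 → {'p': 7, 'y': 9}
tbl['p'] = 7+3 = 10 → {'p': 10, 'y': 9}
tbl['m'] = 3 → {'p': 10, 'y': 9, 'm': 3}
tbl['k'] = tbl['p']+5 = 15 → {'p': 10, 'y': 9, 'm': 3, 'k': 15}
tbl['p'] = tbl['p']+3 = 13 → {'p': 13, 'y': 9, 'm': 3, 'k': 15}
tbl['r'] = tbl['m']+2 = 5 → {'p': 13, 'y': 9, 'm': 3, 'k': 15, 'r': 5}
tbl['m']-tbl['y'] = 3-9 = -6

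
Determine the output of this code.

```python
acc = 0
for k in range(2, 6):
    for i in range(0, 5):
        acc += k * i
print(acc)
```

140

k=2,i=0: acc = 0+0 = 0
k=2,i=1: acc = 0+2 = 2
k=2,i=2: acc = 2+4 = 6
k=2,i=3: acc = 6+6 = 12
k=2,i=4: acc = 12+8 = 20
k=3,i=0: acc = 20+0 = 20
k=3,i=1: acc = 20+3 = 23
k=3,i=2: acc = 23+6 = 29
k=3,i=3: acc = 29+9 = 38
k=3,i=4: acc = 38+12 = 50
k=4,i=0: acc = 50+0 = 50
k=4,i=1: acc = 50+4 = 54
k=4,i=2: acc = 54+8 = 62
k=4,i=3: acc = 62+12 = 74
k=4,i=4: acc = 74+16 = 90
k=5,i=0: acc = 90+0 = 90
k=5,i=1: acc = 90+5 = 95
k=5,i=2: acc = 95+10 = 105
k=5,i=3: acc = 105+15 = 120
k=5,i=4: acc = 120+20 = 140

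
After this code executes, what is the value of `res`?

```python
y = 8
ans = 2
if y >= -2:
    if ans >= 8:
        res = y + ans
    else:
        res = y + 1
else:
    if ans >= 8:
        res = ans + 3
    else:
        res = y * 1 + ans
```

9

y=8, ans=2
y >= -2 is True; ans >= 8 is False
→ res = y + 1 = 9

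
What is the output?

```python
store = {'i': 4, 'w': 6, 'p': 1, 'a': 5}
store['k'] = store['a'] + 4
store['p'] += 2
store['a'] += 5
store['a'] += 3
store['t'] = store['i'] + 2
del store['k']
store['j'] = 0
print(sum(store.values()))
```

store['k'] = store['a']+4 = 9 → {'i': 4, 'w': 6, 'p': 1, 'a': 5, 'k': 9}
store['p'] = 1+2 = 3 → {'i': 4, 'w': 6, 'p': 3, 'a': 5, 'k': 9}
store['a'] = 5+5 = 10 → {'i': 4, 'w': 6, 'p': 3, 'a': 10, 'k': 9}
store['a'] = 10+3 = 13 → {'i': 4, 'w': 6, 'p': 3, 'a': 13, 'k': 9}
store['t'] = store['i']+2 = 6 → {'i': 4, 'w': 6, 'p': 3, 'a': 13, 'k': 9, 't': 6}
del 'k' → {'i': 4, 'w': 6, 'p': 3, 'a': 13, 't': 6}
store['j'] = 0 → {'i': 4, 'w': 6, 'p': 3, 'a': 13, 't': 6, 'j': 0}
sum of values = 32

32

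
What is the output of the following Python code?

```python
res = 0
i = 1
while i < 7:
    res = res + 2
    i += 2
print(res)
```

6

i=1: res = 0+2 = 2
i=3: res = 2+2 = 4
i=5: res = 4+2 = 6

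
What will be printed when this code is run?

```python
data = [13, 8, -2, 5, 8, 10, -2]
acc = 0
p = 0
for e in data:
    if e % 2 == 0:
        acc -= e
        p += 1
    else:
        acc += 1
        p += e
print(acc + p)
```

e=13: not even, acc = 0+1 = 1; p=13
e=8: even, acc = 1-8 = -7; p=14
e=-2: even, acc = (-7)-(-2) = -5; p=15
e=5: not even, acc = (-5)+1 = -4; p=20
e=8: even, acc = (-4)-8 = -12; p=21
e=10: even, acc = (-12)-10 = -22; p=22
e=-2: even, acc = (-22)-(-2) = -20; p=23
acc+p = (-20)+23 = 3

3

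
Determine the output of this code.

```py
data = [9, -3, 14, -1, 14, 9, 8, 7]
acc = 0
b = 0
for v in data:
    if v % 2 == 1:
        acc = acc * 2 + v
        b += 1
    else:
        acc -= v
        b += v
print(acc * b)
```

v=9: odd, acc = 0*2+9 = 9; b=1
v=-3: odd, acc = 9*2+(-3) = 15; b=2
v=14: not odd, acc = 15-14 = 1; b=16
v=-1: odd, acc = 1*2+(-1) = 1; b=17
v=14: not odd, acc = 1-14 = -13; b=31
v=9: odd, acc = (-13)*2+9 = -17; b=32
v=8: not odd, acc = (-17)-8 = -25; b=40
v=7: odd, acc = (-25)*2+7 = -43; b=41
acc*b = (-43)*41 = -1763

-1763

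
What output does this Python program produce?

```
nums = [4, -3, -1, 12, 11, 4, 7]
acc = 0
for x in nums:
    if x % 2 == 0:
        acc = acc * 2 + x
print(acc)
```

44

x=4: even, acc = 0*2+4 = 4
x=-3: not even
x=-1: not even
x=12: even, acc = 4*2+12 = 20
x=11: not even
x=4: even, acc = 20*2+4 = 44
x=7: not even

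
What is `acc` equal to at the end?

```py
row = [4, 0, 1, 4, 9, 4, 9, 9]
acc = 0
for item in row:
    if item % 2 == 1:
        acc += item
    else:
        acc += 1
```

item=4: not odd, acc = 0+1 = 1
item=0: not odd, acc = 1+1 = 2
item=1: odd, acc = 2+1 = 3
item=4: not odd, acc = 3+1 = 4
item=9: odd, acc = 4+9 = 13
item=4: not odd, acc = 13+1 = 14
item=9: odd, acc = 14+9 = 23
item=9: odd, acc = 23+9 = 32

32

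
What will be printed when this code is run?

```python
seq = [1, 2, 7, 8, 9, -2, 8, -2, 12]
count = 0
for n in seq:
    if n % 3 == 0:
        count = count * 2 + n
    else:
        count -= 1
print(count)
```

n=1: not %3==0, count = 0-1 = -1
n=2: not %3==0, count = (-1)-1 = -2
n=7: not %3==0, count = (-2)-1 = -3
n=8: not %3==0, count = (-3)-1 = -4
n=9: %3==0, count = (-4)*2+9 = 1
n=-2: not %3==0, count = 1-1 = 0
n=8: not %3==0, count = 0-1 = -1
n=-2: not %3==0, count = (-1)-1 = -2
n=12: %3==0, count = (-2)*2+12 = 8

8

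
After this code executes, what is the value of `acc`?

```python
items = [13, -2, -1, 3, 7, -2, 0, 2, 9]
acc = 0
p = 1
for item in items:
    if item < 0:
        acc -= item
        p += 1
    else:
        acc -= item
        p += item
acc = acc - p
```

item=13: not <0, acc = 0-13 = -13; p=14
item=-2: <0, acc = (-13)-(-2) = -11; p=15
item=-1: <0, acc = (-11)-(-1) = -10; p=16
item=3: not <0, acc = (-10)-3 = -13; p=19
item=7: not <0, acc = (-13)-7 = -20; p=26
item=-2: <0, acc = (-20)-(-2) = -18; p=27
item=0: not <0, acc = (-18)-0 = -18; p=27
item=2: not <0, acc = (-18)-2 = -20; p=29
item=9: not <0, acc = (-20)-9 = -29; p=38
acc-p = (-29)-38 = -67

-67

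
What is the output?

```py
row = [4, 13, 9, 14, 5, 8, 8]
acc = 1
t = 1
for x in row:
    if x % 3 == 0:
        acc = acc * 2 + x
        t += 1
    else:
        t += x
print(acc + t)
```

x=4: not %3==0; t=5
x=13: not %3==0; t=18
x=9: %3==0, acc = 1*2+9 = 11; t=19
x=14: not %3==0; t=33
x=5: not %3==0; t=38
x=8: not %3==0; t=46
x=8: not %3==0; t=54
acc+t = 11+54 = 65

65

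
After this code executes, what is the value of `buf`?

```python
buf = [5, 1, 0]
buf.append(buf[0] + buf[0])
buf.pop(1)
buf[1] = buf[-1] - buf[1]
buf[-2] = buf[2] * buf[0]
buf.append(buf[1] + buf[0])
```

[5, 50, 10, 55]

append buf[0]+buf[0] = 5+5 = 10 → [5, 1, 0, 10]
pop(1) removes 1 → [5, 0, 10]
buf[1] = buf[-1]-buf[1] = 10-0 = 10 → [5, 10, 10]
buf[-2] = buf[2]*buf[0] = 10*5 = 50 → [5, 50, 10]
append buf[1]+buf[0] = 50+5 = 55 → [5, 50, 10, 55]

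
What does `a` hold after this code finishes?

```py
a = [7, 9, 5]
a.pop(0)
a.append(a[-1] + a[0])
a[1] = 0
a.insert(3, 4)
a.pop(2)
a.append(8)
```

pop(0) removes 7 → [9, 5]
append a[-1]+a[0] = 5+9 = 14 → [9, 5, 14]
a[1] = 0 → [9, 0, 14]
insert 4 at 3 → [9, 0, 14, 4]
pop(2) removes 14 → [9, 0, 4]
append 8 → [9, 0, 4, 8]

[9, 0, 4, 8]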